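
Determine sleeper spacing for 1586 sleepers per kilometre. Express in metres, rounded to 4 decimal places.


Spacing = 1000 m / number of sleepers
Spacing = 1000 / 1586
Spacing = 0.6305 m

0.6305


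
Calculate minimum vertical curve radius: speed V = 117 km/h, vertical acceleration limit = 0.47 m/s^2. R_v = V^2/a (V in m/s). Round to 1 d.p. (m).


Convert speed: V = 117 / 3.6 = 32.5 m/s
V^2 = 1056.25 m^2/s^2
R_v = 1056.25 / 0.47
R_v = 2247.3 m

2247.3


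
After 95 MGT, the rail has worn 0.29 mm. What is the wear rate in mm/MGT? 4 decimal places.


Wear rate = total wear / cumulative tonnage
Rate = 0.29 / 95
Rate = 0.0031 mm/MGT

0.0031


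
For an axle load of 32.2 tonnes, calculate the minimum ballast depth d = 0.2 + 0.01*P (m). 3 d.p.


d = 0.2 + 0.01 * 32.2
d = 0.2 + 0.322
d = 0.522 m

0.522


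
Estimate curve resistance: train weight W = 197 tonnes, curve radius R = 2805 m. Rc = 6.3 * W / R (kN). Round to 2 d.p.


Rc = 6.3 * W / R
Rc = 6.3 * 197 / 2805
Rc = 1241.1 / 2805
Rc = 0.44 kN

0.44


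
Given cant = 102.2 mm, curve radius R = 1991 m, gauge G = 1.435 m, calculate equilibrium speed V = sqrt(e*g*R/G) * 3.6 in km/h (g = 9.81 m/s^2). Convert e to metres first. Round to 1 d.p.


Convert cant: e = 102.2 mm = 0.1022 m
V_ms = sqrt(0.1022 * 9.81 * 1991 / 1.435)
V_ms = sqrt(1391.038859) = 37.2966 m/s
V = 37.2966 * 3.6 = 134.3 km/h

134.3


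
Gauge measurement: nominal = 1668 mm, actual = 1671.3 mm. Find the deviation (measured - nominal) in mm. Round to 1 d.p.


Deviation = measured - nominal
Deviation = 1671.3 - 1668
Deviation = 3.3 mm

3.3


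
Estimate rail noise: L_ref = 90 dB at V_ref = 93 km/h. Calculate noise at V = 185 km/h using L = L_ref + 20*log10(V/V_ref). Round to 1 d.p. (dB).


V/V_ref = 185 / 93 = 1.989247
log10(1.989247) = 0.298689
20 * 0.298689 = 5.9738
L = 90 + 5.9738 = 96.0 dB

96.0


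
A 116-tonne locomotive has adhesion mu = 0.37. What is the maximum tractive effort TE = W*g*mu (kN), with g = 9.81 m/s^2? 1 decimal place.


TE_max = W * g * mu
TE_max = 116 * 9.81 * 0.37
TE_max = 1137.96 * 0.37
TE_max = 421.0 kN

421.0


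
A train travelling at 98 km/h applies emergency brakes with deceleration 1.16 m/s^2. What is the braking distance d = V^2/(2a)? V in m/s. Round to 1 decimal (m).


Convert speed: V = 98 / 3.6 = 27.2222 m/s
V^2 = 741.0494
d = 741.0494 / (2 * 1.16)
d = 741.0494 / 2.32
d = 319.4 m

319.4


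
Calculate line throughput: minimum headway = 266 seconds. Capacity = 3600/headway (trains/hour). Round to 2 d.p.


Capacity = 3600 / headway
Capacity = 3600 / 266
Capacity = 13.53 trains/hour

13.53


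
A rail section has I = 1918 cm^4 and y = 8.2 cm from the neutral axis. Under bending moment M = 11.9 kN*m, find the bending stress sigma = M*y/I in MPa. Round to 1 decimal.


Convert units:
M = 11.9 kN*m = 11900000 N*mm
y = 8.2 cm = 82 mm
I = 1918 cm^4 = 19180000 mm^4
sigma = 11900000 * 82 / 19180000
sigma = 50.9 MPa

50.9


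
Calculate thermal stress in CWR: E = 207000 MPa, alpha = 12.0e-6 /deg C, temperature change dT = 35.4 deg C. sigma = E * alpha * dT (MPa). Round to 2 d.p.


sigma = E * alpha * dT
sigma = 207000 * 12.0e-6 * 35.4
sigma = 2.484 * 35.4
sigma = 87.93 MPa

87.93


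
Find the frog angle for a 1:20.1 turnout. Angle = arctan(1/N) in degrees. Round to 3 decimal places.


1/N = 1/20.1 = 0.049751
angle = arctan(0.049751) = 0.04971 rad
angle = 0.04971 * 180/pi = 2.848 degrees

2.848


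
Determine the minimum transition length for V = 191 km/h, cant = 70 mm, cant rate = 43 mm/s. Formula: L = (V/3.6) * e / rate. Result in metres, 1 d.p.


Convert speed: V = 191 / 3.6 = 53.0556 m/s
L = 53.0556 * 70 / 43
L = 3713.8889 / 43
L = 86.4 m

86.4


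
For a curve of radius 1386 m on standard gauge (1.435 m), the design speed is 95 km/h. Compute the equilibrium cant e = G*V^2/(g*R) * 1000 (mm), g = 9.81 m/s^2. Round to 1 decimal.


Convert speed: V = 95 / 3.6 = 26.3889 m/s
Apply formula: e = 1.435 * 26.3889^2 / (9.81 * 1386)
e = 1.435 * 696.3735 / 13596.66
e = 0.073496 m = 73.5 mm

73.5


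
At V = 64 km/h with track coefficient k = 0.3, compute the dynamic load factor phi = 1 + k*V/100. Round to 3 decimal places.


phi = 1 + k * V / 100
phi = 1 + 0.3 * 64 / 100
phi = 1 + 0.192
phi = 1.192

1.192


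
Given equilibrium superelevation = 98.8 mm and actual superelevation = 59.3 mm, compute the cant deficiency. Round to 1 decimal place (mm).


Cant deficiency = equilibrium cant - actual cant
CD = 98.8 - 59.3
CD = 39.5 mm

39.5


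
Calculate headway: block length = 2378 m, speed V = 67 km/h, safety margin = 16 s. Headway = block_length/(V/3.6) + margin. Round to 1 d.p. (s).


V = 67 / 3.6 = 18.6111 m/s
Block traversal time = 2378 / 18.6111 = 127.7731 s
Headway = 127.7731 + 16
Headway = 143.8 s

143.8


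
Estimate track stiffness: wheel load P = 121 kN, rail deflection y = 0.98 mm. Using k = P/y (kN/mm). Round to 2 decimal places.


Track stiffness k = P / y
k = 121 / 0.98
k = 123.47 kN/mm

123.47


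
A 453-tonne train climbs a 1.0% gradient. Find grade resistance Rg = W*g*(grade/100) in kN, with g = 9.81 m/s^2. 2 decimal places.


Rg = W * 9.81 * grade / 100
Rg = 453 * 9.81 * 1.0 / 100
Rg = 4443.93 * 0.01
Rg = 44.44 kN

44.44


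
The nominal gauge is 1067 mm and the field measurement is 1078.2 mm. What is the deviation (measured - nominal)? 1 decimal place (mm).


Deviation = measured - nominal
Deviation = 1078.2 - 1067
Deviation = 11.2 mm

11.2


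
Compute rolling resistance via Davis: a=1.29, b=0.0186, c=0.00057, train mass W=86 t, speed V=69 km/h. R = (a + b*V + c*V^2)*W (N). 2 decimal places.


b*V = 0.0186 * 69 = 1.2834
c*V^2 = 0.00057 * 4761 = 2.71377
R_per_t = 1.29 + 1.2834 + 2.71377 = 5.28717 N/t
R_total = 5.28717 * 86 = 454.70 N

454.70


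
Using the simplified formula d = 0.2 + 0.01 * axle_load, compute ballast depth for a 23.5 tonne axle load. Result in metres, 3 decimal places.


d = 0.2 + 0.01 * 23.5
d = 0.2 + 0.235
d = 0.435 m

0.435


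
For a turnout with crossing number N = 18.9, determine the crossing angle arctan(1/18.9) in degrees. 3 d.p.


1/N = 1/18.9 = 0.05291
angle = arctan(0.05291) = 0.052861 rad
angle = 0.052861 * 180/pi = 3.029 degrees

3.029


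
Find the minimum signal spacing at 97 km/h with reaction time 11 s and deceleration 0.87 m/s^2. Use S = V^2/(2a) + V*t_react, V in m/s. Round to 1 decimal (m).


V = 97 / 3.6 = 26.9444 m/s
Braking distance = 26.9444^2 / (2*0.87) = 417.2432 m
Sighting distance = 26.9444 * 11 = 296.3889 m
S = 417.2432 + 296.3889 = 713.6 m

713.6


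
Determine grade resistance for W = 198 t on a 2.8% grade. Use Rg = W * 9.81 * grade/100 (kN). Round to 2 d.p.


Rg = W * 9.81 * grade / 100
Rg = 198 * 9.81 * 2.8 / 100
Rg = 1942.38 * 0.028
Rg = 54.39 kN

54.39


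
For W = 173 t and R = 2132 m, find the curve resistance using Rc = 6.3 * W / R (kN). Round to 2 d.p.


Rc = 6.3 * W / R
Rc = 6.3 * 173 / 2132
Rc = 1089.9 / 2132
Rc = 0.51 kN

0.51


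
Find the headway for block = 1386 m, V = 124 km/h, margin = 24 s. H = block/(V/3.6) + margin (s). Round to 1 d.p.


V = 124 / 3.6 = 34.4444 m/s
Block traversal time = 1386 / 34.4444 = 40.2387 s
Headway = 40.2387 + 24
Headway = 64.2 s

64.2


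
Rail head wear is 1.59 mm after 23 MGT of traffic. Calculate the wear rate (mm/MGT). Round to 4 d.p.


Wear rate = total wear / cumulative tonnage
Rate = 1.59 / 23
Rate = 0.0691 mm/MGT

0.0691


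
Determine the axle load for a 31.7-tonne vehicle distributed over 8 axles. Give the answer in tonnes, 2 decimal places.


Load per axle = total weight / number of axles
Load = 31.7 / 8
Load = 3.96 tonnes

3.96


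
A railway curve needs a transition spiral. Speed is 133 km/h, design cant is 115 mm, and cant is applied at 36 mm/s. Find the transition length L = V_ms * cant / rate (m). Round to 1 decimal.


Convert speed: V = 133 / 3.6 = 36.9444 m/s
L = 36.9444 * 115 / 36
L = 4248.6111 / 36
L = 118.0 m

118.0


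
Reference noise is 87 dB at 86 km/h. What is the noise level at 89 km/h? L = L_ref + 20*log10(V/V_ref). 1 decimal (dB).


V/V_ref = 89 / 86 = 1.034884
log10(1.034884) = 0.014892
20 * 0.014892 = 0.2978
L = 87 + 0.2978 = 87.3 dB

87.3


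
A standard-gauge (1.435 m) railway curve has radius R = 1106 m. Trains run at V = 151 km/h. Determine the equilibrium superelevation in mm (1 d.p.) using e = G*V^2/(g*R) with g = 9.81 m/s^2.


Convert speed: V = 151 / 3.6 = 41.9444 m/s
Apply formula: e = 1.435 * 41.9444^2 / (9.81 * 1106)
e = 1.435 * 1759.3364 / 10849.86
e = 0.232689 m = 232.7 mm

232.7


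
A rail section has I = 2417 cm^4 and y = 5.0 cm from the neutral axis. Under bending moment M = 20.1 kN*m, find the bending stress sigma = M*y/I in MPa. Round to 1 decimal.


Convert units:
M = 20.1 kN*m = 20100000 N*mm
y = 5.0 cm = 50 mm
I = 2417 cm^4 = 24170000 mm^4
sigma = 20100000 * 50 / 24170000
sigma = 41.6 MPa

41.6


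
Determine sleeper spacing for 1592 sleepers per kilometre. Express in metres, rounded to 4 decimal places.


Spacing = 1000 m / number of sleepers
Spacing = 1000 / 1592
Spacing = 0.6281 m

0.6281


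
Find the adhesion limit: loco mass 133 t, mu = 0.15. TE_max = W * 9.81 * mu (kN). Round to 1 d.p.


TE_max = W * g * mu
TE_max = 133 * 9.81 * 0.15
TE_max = 1304.73 * 0.15
TE_max = 195.7 kN

195.7


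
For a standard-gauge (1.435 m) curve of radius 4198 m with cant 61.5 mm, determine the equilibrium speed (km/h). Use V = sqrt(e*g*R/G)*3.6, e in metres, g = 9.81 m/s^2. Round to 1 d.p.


Convert cant: e = 61.5 mm = 0.0615 m
V_ms = sqrt(0.0615 * 9.81 * 4198 / 1.435)
V_ms = sqrt(1764.959143) = 42.0114 m/s
V = 42.0114 * 3.6 = 151.2 km/h

151.2


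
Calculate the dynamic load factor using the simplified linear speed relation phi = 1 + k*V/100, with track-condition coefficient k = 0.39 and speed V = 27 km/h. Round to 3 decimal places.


phi = 1 + k * V / 100
phi = 1 + 0.39 * 27 / 100
phi = 1 + 0.1053
phi = 1.105

1.105


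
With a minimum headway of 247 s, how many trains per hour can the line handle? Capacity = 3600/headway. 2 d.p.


Capacity = 3600 / headway
Capacity = 3600 / 247
Capacity = 14.57 trains/hour

14.57


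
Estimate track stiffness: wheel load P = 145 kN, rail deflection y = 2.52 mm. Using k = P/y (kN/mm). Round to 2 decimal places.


Track stiffness k = P / y
k = 145 / 2.52
k = 57.54 kN/mm

57.54


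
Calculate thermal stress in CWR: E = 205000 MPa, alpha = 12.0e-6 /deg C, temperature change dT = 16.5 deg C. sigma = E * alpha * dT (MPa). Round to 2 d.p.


sigma = E * alpha * dT
sigma = 205000 * 12.0e-6 * 16.5
sigma = 2.46 * 16.5
sigma = 40.59 MPa

40.59


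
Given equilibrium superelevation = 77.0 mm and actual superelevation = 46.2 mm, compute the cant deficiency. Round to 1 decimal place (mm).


Cant deficiency = equilibrium cant - actual cant
CD = 77.0 - 46.2
CD = 30.8 mm

30.8


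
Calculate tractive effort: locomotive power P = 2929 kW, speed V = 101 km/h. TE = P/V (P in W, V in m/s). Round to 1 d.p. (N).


Convert: P = 2929 kW = 2929000 W
V = 101 / 3.6 = 28.0556 m/s
TE = 2929000 / 28.0556
TE = 104400.0 N

104400.0


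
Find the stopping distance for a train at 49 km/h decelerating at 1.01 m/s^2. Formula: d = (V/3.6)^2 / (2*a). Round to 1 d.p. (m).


Convert speed: V = 49 / 3.6 = 13.6111 m/s
V^2 = 185.2623
d = 185.2623 / (2 * 1.01)
d = 185.2623 / 2.02
d = 91.7 m

91.7


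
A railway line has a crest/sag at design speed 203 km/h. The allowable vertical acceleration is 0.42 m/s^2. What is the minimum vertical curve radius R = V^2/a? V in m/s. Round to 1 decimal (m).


Convert speed: V = 203 / 3.6 = 56.3889 m/s
V^2 = 3179.7068 m^2/s^2
R_v = 3179.7068 / 0.42
R_v = 7570.7 m

7570.7


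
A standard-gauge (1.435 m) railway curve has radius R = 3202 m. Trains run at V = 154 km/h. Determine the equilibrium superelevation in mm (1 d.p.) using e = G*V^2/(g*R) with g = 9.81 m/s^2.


Convert speed: V = 154 / 3.6 = 42.7778 m/s
Apply formula: e = 1.435 * 42.7778^2 / (9.81 * 3202)
e = 1.435 * 1829.9383 / 31411.62
e = 0.083598 m = 83.6 mm

83.6


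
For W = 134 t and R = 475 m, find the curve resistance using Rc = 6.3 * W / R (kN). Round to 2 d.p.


Rc = 6.3 * W / R
Rc = 6.3 * 134 / 475
Rc = 844.2 / 475
Rc = 1.78 kN

1.78


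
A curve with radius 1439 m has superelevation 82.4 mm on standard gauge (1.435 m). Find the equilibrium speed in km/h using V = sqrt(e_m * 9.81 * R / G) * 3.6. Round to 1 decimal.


Convert cant: e = 82.4 mm = 0.0824 m
V_ms = sqrt(0.0824 * 9.81 * 1439 / 1.435)
V_ms = sqrt(810.597224) = 28.471 m/s
V = 28.471 * 3.6 = 102.5 km/h

102.5


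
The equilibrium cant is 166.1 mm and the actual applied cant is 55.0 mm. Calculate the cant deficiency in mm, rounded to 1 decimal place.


Cant deficiency = equilibrium cant - actual cant
CD = 166.1 - 55.0
CD = 111.1 mm

111.1


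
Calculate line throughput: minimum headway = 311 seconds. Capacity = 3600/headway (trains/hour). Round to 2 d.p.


Capacity = 3600 / headway
Capacity = 3600 / 311
Capacity = 11.58 trains/hour

11.58


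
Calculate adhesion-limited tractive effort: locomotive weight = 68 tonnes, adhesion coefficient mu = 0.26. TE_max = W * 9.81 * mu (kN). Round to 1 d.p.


TE_max = W * g * mu
TE_max = 68 * 9.81 * 0.26
TE_max = 667.08 * 0.26
TE_max = 173.4 kN

173.4


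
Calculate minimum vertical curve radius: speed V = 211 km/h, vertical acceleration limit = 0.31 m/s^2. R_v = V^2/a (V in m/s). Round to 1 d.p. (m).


Convert speed: V = 211 / 3.6 = 58.6111 m/s
V^2 = 3435.2623 m^2/s^2
R_v = 3435.2623 / 0.31
R_v = 11081.5 m

11081.5


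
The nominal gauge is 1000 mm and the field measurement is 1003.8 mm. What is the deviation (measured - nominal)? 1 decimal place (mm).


Deviation = measured - nominal
Deviation = 1003.8 - 1000
Deviation = 3.8 mm

3.8


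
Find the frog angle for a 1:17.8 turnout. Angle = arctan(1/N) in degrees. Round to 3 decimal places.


1/N = 1/17.8 = 0.05618
angle = arctan(0.05618) = 0.056121 rad
angle = 0.056121 * 180/pi = 3.215 degrees

3.215


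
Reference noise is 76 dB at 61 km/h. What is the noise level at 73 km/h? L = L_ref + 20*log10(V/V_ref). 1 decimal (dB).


V/V_ref = 73 / 61 = 1.196721
log10(1.196721) = 0.077993
20 * 0.077993 = 1.5599
L = 76 + 1.5599 = 77.6 dB

77.6


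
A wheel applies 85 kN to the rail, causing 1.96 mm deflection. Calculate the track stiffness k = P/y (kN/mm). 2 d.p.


Track stiffness k = P / y
k = 85 / 1.96
k = 43.37 kN/mm

43.37


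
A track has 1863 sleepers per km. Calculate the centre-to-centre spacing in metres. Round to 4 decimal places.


Spacing = 1000 m / number of sleepers
Spacing = 1000 / 1863
Spacing = 0.5368 m

0.5368


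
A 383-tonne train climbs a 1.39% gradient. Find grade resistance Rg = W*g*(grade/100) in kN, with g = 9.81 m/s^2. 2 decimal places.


Rg = W * 9.81 * grade / 100
Rg = 383 * 9.81 * 1.39 / 100
Rg = 3757.23 * 0.0139
Rg = 52.23 kN

52.23


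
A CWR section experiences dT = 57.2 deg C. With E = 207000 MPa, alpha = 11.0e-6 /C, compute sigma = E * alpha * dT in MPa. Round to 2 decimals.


sigma = E * alpha * dT
sigma = 207000 * 11.0e-6 * 57.2
sigma = 2.277 * 57.2
sigma = 130.24 MPa

130.24


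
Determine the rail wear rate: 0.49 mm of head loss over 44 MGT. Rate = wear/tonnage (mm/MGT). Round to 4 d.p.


Wear rate = total wear / cumulative tonnage
Rate = 0.49 / 44
Rate = 0.0111 mm/MGT

0.0111


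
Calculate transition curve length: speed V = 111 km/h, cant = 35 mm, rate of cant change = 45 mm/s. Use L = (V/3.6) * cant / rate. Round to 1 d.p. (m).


Convert speed: V = 111 / 3.6 = 30.8333 m/s
L = 30.8333 * 35 / 45
L = 1079.1667 / 45
L = 24.0 m

24.0


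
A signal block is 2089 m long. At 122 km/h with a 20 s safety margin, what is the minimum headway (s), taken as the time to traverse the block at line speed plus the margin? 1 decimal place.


V = 122 / 3.6 = 33.8889 m/s
Block traversal time = 2089 / 33.8889 = 61.6426 s
Headway = 61.6426 + 20
Headway = 81.6 s

81.6


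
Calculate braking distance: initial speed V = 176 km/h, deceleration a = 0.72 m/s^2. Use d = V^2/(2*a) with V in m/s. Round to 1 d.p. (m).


Convert speed: V = 176 / 3.6 = 48.8889 m/s
V^2 = 2390.1235
d = 2390.1235 / (2 * 0.72)
d = 2390.1235 / 1.44
d = 1659.8 m

1659.8


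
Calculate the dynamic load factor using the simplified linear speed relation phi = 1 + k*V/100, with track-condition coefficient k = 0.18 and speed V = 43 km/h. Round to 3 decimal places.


phi = 1 + k * V / 100
phi = 1 + 0.18 * 43 / 100
phi = 1 + 0.0774
phi = 1.077

1.077


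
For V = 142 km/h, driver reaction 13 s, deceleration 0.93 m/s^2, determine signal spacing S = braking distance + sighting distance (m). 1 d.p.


V = 142 / 3.6 = 39.4444 m/s
Braking distance = 39.4444^2 / (2*0.93) = 836.4861 m
Sighting distance = 39.4444 * 13 = 512.7778 m
S = 836.4861 + 512.7778 = 1349.3 m

1349.3


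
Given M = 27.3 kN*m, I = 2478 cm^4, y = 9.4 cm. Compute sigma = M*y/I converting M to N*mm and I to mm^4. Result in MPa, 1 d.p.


Convert units:
M = 27.3 kN*m = 27300000 N*mm
y = 9.4 cm = 94 mm
I = 2478 cm^4 = 24780000 mm^4
sigma = 27300000 * 94 / 24780000
sigma = 103.6 MPa

103.6


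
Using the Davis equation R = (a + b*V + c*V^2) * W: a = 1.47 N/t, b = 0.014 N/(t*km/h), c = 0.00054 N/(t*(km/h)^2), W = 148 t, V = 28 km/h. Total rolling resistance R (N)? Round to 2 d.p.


b*V = 0.014 * 28 = 0.392
c*V^2 = 0.00054 * 784 = 0.42336
R_per_t = 1.47 + 0.392 + 0.42336 = 2.28536 N/t
R_total = 2.28536 * 148 = 338.23 N

338.23


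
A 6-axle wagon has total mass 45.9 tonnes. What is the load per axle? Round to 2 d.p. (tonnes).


Load per axle = total weight / number of axles
Load = 45.9 / 6
Load = 7.65 tonnes

7.65


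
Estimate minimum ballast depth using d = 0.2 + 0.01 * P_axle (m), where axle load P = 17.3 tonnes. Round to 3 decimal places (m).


d = 0.2 + 0.01 * 17.3
d = 0.2 + 0.173
d = 0.373 m

0.373


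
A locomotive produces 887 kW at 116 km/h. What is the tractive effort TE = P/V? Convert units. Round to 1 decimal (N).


Convert: P = 887 kW = 887000 W
V = 116 / 3.6 = 32.2222 m/s
TE = 887000 / 32.2222
TE = 27527.6 N

27527.6


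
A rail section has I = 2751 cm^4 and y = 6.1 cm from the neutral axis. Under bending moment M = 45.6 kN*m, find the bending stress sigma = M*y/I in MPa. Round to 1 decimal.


Convert units:
M = 45.6 kN*m = 45600000 N*mm
y = 6.1 cm = 61 mm
I = 2751 cm^4 = 27510000 mm^4
sigma = 45600000 * 61 / 27510000
sigma = 101.1 MPa

101.1


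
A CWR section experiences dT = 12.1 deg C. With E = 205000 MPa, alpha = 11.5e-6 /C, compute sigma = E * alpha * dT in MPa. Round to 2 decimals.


sigma = E * alpha * dT
sigma = 205000 * 11.5e-6 * 12.1
sigma = 2.3575 * 12.1
sigma = 28.53 MPa

28.53


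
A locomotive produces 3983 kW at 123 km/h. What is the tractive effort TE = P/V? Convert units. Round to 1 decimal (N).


Convert: P = 3983 kW = 3983000 W
V = 123 / 3.6 = 34.1667 m/s
TE = 3983000 / 34.1667
TE = 116575.6 N

116575.6


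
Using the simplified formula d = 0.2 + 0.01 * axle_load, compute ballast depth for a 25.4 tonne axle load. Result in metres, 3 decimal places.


d = 0.2 + 0.01 * 25.4
d = 0.2 + 0.254
d = 0.454 m

0.454


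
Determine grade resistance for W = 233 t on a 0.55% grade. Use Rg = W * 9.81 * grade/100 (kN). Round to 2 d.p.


Rg = W * 9.81 * grade / 100
Rg = 233 * 9.81 * 0.55 / 100
Rg = 2285.73 * 0.0055
Rg = 12.57 kN

12.57


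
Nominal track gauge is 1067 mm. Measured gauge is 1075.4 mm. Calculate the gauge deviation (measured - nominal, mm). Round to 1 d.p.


Deviation = measured - nominal
Deviation = 1075.4 - 1067
Deviation = 8.4 mm

8.4


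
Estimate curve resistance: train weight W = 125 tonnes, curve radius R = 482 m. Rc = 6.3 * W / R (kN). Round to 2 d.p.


Rc = 6.3 * W / R
Rc = 6.3 * 125 / 482
Rc = 787.5 / 482
Rc = 1.63 kN

1.63


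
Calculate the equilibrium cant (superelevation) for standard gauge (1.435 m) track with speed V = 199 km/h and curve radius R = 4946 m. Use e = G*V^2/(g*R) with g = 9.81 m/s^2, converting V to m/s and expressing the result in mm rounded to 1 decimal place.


Convert speed: V = 199 / 3.6 = 55.2778 m/s
Apply formula: e = 1.435 * 55.2778^2 / (9.81 * 4946)
e = 1.435 * 3055.6327 / 48520.26
e = 0.090371 m = 90.4 mm

90.4


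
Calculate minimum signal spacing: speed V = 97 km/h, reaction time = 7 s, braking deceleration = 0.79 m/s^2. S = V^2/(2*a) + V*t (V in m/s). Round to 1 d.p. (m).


V = 97 / 3.6 = 26.9444 m/s
Braking distance = 26.9444^2 / (2*0.79) = 459.4956 m
Sighting distance = 26.9444 * 7 = 188.6111 m
S = 459.4956 + 188.6111 = 648.1 m

648.1


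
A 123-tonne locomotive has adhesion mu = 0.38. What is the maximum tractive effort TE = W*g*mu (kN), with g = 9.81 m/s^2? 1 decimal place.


TE_max = W * g * mu
TE_max = 123 * 9.81 * 0.38
TE_max = 1206.63 * 0.38
TE_max = 458.5 kN

458.5


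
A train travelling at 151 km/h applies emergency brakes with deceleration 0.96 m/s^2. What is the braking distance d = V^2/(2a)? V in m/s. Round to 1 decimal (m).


Convert speed: V = 151 / 3.6 = 41.9444 m/s
V^2 = 1759.3364
d = 1759.3364 / (2 * 0.96)
d = 1759.3364 / 1.92
d = 916.3 m

916.3


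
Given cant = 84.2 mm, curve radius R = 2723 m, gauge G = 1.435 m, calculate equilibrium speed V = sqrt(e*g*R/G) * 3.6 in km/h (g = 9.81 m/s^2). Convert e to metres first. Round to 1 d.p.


Convert cant: e = 84.2 mm = 0.0842 m
V_ms = sqrt(0.0842 * 9.81 * 2723 / 1.435)
V_ms = sqrt(1567.389161) = 39.5903 m/s
V = 39.5903 * 3.6 = 142.5 km/h

142.5


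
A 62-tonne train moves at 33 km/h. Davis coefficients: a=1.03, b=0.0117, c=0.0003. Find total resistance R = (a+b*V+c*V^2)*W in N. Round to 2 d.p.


b*V = 0.0117 * 33 = 0.3861
c*V^2 = 0.0003 * 1089 = 0.3267
R_per_t = 1.03 + 0.3861 + 0.3267 = 1.7428 N/t
R_total = 1.7428 * 62 = 108.05 N

108.05


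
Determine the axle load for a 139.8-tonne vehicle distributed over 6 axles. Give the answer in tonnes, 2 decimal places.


Load per axle = total weight / number of axles
Load = 139.8 / 6
Load = 23.30 tonnes

23.30


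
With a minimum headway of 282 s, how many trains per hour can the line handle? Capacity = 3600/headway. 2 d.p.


Capacity = 3600 / headway
Capacity = 3600 / 282
Capacity = 12.77 trains/hour

12.77


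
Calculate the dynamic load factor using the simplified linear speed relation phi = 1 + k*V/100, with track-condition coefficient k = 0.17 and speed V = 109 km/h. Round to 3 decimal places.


phi = 1 + k * V / 100
phi = 1 + 0.17 * 109 / 100
phi = 1 + 0.1853
phi = 1.185

1.185


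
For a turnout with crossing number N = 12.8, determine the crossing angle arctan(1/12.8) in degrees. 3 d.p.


1/N = 1/12.8 = 0.078125
angle = arctan(0.078125) = 0.077967 rad
angle = 0.077967 * 180/pi = 4.467 degrees

4.467


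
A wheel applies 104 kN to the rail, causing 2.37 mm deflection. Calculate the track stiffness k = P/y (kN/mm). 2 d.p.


Track stiffness k = P / y
k = 104 / 2.37
k = 43.88 kN/mm

43.88


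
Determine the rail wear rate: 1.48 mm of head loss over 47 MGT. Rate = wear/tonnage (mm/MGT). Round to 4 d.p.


Wear rate = total wear / cumulative tonnage
Rate = 1.48 / 47
Rate = 0.0315 mm/MGT

0.0315


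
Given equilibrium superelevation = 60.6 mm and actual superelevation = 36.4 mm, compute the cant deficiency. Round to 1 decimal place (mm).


Cant deficiency = equilibrium cant - actual cant
CD = 60.6 - 36.4
CD = 24.2 mm

24.2


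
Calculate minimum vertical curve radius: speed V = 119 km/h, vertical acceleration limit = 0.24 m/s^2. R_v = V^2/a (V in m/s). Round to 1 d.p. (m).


Convert speed: V = 119 / 3.6 = 33.0556 m/s
V^2 = 1092.6698 m^2/s^2
R_v = 1092.6698 / 0.24
R_v = 4552.8 m

4552.8


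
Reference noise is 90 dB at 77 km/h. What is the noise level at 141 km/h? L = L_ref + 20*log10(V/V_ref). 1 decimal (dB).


V/V_ref = 141 / 77 = 1.831169
log10(1.831169) = 0.262728
20 * 0.262728 = 5.2546
L = 90 + 5.2546 = 95.3 dB

95.3


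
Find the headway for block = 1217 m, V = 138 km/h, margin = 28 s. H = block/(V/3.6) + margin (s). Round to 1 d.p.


V = 138 / 3.6 = 38.3333 m/s
Block traversal time = 1217 / 38.3333 = 31.7478 s
Headway = 31.7478 + 28
Headway = 59.7 s

59.7


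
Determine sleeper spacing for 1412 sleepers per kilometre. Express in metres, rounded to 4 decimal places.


Spacing = 1000 m / number of sleepers
Spacing = 1000 / 1412
Spacing = 0.7082 m

0.7082


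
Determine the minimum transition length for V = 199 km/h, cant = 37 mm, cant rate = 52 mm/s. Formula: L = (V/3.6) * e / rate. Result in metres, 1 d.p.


Convert speed: V = 199 / 3.6 = 55.2778 m/s
L = 55.2778 * 37 / 52
L = 2045.2778 / 52
L = 39.3 m

39.3


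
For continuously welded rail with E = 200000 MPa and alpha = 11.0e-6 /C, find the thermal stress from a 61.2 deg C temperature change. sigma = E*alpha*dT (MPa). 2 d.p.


sigma = E * alpha * dT
sigma = 200000 * 11.0e-6 * 61.2
sigma = 2.2 * 61.2
sigma = 134.64 MPa

134.64


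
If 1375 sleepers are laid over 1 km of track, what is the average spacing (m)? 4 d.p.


Spacing = 1000 m / number of sleepers
Spacing = 1000 / 1375
Spacing = 0.7273 m

0.7273


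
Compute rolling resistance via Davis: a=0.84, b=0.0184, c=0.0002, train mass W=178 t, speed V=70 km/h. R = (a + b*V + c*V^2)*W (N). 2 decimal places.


b*V = 0.0184 * 70 = 1.288
c*V^2 = 0.0002 * 4900 = 0.98
R_per_t = 0.84 + 1.288 + 0.98 = 3.108 N/t
R_total = 3.108 * 178 = 553.22 N

553.22


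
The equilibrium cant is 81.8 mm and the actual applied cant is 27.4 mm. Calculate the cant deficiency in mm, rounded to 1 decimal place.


Cant deficiency = equilibrium cant - actual cant
CD = 81.8 - 27.4
CD = 54.4 mm

54.4


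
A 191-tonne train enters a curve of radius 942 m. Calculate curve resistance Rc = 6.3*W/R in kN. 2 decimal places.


Rc = 6.3 * W / R
Rc = 6.3 * 191 / 942
Rc = 1203.3 / 942
Rc = 1.28 kN

1.28


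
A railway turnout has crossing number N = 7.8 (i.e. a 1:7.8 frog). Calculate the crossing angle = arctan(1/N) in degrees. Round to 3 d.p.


1/N = 1/7.8 = 0.128205
angle = arctan(0.128205) = 0.12751 rad
angle = 0.12751 * 180/pi = 7.306 degrees

7.306


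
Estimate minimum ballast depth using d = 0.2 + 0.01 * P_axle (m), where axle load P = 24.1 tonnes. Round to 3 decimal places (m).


d = 0.2 + 0.01 * 24.1
d = 0.2 + 0.241
d = 0.441 m

0.441


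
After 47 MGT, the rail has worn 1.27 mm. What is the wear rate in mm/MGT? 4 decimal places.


Wear rate = total wear / cumulative tonnage
Rate = 1.27 / 47
Rate = 0.0270 mm/MGT

0.0270


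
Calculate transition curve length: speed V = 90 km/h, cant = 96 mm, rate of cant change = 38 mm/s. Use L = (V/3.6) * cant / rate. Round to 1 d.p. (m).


Convert speed: V = 90 / 3.6 = 25.0 m/s
L = 25.0 * 96 / 38
L = 2400.0 / 38
L = 63.2 m

63.2


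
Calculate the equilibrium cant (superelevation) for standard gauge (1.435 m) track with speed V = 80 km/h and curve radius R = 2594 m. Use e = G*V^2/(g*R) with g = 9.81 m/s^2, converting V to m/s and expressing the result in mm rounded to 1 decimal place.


Convert speed: V = 80 / 3.6 = 22.2222 m/s
Apply formula: e = 1.435 * 22.2222^2 / (9.81 * 2594)
e = 1.435 * 493.8272 / 25447.14
e = 0.027848 m = 27.8 mm

27.8


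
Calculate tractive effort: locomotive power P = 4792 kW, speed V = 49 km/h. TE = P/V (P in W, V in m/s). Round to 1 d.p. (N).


Convert: P = 4792 kW = 4792000 W
V = 49 / 3.6 = 13.6111 m/s
TE = 4792000 / 13.6111
TE = 352065.3 N

352065.3


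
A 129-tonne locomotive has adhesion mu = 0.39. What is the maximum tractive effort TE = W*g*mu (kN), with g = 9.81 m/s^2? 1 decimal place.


TE_max = W * g * mu
TE_max = 129 * 9.81 * 0.39
TE_max = 1265.49 * 0.39
TE_max = 493.5 kN

493.5


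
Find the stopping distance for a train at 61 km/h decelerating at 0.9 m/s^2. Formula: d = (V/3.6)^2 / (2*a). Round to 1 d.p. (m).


Convert speed: V = 61 / 3.6 = 16.9444 m/s
V^2 = 287.1142
d = 287.1142 / (2 * 0.9)
d = 287.1142 / 1.8
d = 159.5 m

159.5


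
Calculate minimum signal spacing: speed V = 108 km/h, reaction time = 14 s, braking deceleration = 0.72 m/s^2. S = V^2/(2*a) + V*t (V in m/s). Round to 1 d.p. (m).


V = 108 / 3.6 = 30.0 m/s
Braking distance = 30.0^2 / (2*0.72) = 625.0 m
Sighting distance = 30.0 * 14 = 420.0 m
S = 625.0 + 420.0 = 1045.0 m

1045.0


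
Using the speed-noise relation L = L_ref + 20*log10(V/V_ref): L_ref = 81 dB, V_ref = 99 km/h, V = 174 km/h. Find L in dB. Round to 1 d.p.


V/V_ref = 174 / 99 = 1.757576
log10(1.757576) = 0.244914
20 * 0.244914 = 4.8983
L = 81 + 4.8983 = 85.9 dB

85.9


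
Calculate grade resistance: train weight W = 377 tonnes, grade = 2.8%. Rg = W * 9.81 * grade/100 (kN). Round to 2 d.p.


Rg = W * 9.81 * grade / 100
Rg = 377 * 9.81 * 2.8 / 100
Rg = 3698.37 * 0.028
Rg = 103.55 kN

103.55


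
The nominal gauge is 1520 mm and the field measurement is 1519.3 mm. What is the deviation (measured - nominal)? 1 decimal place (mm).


Deviation = measured - nominal
Deviation = 1519.3 - 1520
Deviation = -0.7 mm

-0.7


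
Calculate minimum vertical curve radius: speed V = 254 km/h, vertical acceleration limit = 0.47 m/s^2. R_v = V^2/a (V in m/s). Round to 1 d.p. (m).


Convert speed: V = 254 / 3.6 = 70.5556 m/s
V^2 = 4978.0864 m^2/s^2
R_v = 4978.0864 / 0.47
R_v = 10591.7 m

10591.7


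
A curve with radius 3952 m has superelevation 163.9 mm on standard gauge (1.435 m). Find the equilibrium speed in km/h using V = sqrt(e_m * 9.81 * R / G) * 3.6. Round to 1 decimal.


Convert cant: e = 163.9 mm = 0.1639 m
V_ms = sqrt(0.1639 * 9.81 * 3952 / 1.435)
V_ms = sqrt(4428.054891) = 66.5436 m/s
V = 66.5436 * 3.6 = 239.6 km/h

239.6


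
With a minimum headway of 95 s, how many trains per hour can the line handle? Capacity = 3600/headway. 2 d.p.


Capacity = 3600 / headway
Capacity = 3600 / 95
Capacity = 37.89 trains/hour

37.89


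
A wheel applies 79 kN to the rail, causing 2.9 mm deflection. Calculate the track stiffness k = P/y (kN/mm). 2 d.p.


Track stiffness k = P / y
k = 79 / 2.9
k = 27.24 kN/mm

27.24


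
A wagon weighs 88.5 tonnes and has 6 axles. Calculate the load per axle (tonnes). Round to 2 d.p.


Load per axle = total weight / number of axles
Load = 88.5 / 6
Load = 14.75 tonnes

14.75


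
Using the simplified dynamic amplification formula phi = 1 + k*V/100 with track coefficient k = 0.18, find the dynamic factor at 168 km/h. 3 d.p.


phi = 1 + k * V / 100
phi = 1 + 0.18 * 168 / 100
phi = 1 + 0.3024
phi = 1.302

1.302


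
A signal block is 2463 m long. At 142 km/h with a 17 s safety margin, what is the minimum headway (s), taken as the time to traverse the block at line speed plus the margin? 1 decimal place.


V = 142 / 3.6 = 39.4444 m/s
Block traversal time = 2463 / 39.4444 = 62.4423 s
Headway = 62.4423 + 17
Headway = 79.4 s

79.4


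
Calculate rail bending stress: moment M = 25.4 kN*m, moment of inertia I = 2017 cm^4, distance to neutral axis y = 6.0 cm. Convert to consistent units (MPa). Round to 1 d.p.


Convert units:
M = 25.4 kN*m = 25400000 N*mm
y = 6.0 cm = 60 mm
I = 2017 cm^4 = 20170000 mm^4
sigma = 25400000 * 60 / 20170000
sigma = 75.6 MPa

75.6


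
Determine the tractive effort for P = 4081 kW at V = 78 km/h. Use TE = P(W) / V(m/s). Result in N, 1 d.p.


Convert: P = 4081 kW = 4081000 W
V = 78 / 3.6 = 21.6667 m/s
TE = 4081000 / 21.6667
TE = 188353.8 N

188353.8


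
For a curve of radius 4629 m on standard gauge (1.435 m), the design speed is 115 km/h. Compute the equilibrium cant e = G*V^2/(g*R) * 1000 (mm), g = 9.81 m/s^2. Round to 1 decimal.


Convert speed: V = 115 / 3.6 = 31.9444 m/s
Apply formula: e = 1.435 * 31.9444^2 / (9.81 * 4629)
e = 1.435 * 1020.4475 / 45410.49
e = 0.032247 m = 32.2 mm

32.2


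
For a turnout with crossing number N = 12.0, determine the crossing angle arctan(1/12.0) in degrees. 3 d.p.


1/N = 1/12.0 = 0.083333
angle = arctan(0.083333) = 0.083141 rad
angle = 0.083141 * 180/pi = 4.764 degrees

4.764


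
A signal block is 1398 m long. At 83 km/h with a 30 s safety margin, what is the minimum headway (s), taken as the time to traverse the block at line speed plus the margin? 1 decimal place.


V = 83 / 3.6 = 23.0556 m/s
Block traversal time = 1398 / 23.0556 = 60.6361 s
Headway = 60.6361 + 30
Headway = 90.6 s

90.6


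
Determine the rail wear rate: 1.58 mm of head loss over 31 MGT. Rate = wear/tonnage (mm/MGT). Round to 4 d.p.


Wear rate = total wear / cumulative tonnage
Rate = 1.58 / 31
Rate = 0.0510 mm/MGT

0.0510


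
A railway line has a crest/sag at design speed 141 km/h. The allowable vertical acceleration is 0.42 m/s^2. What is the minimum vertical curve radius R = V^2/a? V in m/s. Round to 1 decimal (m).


Convert speed: V = 141 / 3.6 = 39.1667 m/s
V^2 = 1534.0278 m^2/s^2
R_v = 1534.0278 / 0.42
R_v = 3652.4 m

3652.4


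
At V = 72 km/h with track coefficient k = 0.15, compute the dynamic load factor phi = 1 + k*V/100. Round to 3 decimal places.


phi = 1 + k * V / 100
phi = 1 + 0.15 * 72 / 100
phi = 1 + 0.108
phi = 1.108

1.108


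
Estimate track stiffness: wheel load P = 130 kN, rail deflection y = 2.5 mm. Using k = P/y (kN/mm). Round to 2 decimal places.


Track stiffness k = P / y
k = 130 / 2.5
k = 52.00 kN/mm

52.00


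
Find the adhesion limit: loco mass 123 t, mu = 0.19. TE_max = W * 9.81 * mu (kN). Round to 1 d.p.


TE_max = W * g * mu
TE_max = 123 * 9.81 * 0.19
TE_max = 1206.63 * 0.19
TE_max = 229.3 kN

229.3


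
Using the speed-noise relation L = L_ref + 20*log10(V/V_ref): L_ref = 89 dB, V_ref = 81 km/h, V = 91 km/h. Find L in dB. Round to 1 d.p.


V/V_ref = 91 / 81 = 1.123457
log10(1.123457) = 0.050556
20 * 0.050556 = 1.0111
L = 89 + 1.0111 = 90.0 dB

90.0


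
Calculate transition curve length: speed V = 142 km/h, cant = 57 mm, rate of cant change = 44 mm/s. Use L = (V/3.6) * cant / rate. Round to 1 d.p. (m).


Convert speed: V = 142 / 3.6 = 39.4444 m/s
L = 39.4444 * 57 / 44
L = 2248.3333 / 44
L = 51.1 m

51.1


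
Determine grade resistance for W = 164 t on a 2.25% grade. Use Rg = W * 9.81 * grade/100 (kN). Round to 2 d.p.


Rg = W * 9.81 * grade / 100
Rg = 164 * 9.81 * 2.25 / 100
Rg = 1608.84 * 0.0225
Rg = 36.20 kN

36.20


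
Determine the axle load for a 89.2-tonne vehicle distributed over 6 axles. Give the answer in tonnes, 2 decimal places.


Load per axle = total weight / number of axles
Load = 89.2 / 6
Load = 14.87 tonnes

14.87


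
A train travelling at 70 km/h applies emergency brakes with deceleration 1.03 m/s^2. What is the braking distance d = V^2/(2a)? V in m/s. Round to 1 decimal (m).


Convert speed: V = 70 / 3.6 = 19.4444 m/s
V^2 = 378.0864
d = 378.0864 / (2 * 1.03)
d = 378.0864 / 2.06
d = 183.5 m

183.5


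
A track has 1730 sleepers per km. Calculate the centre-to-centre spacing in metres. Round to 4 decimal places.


Spacing = 1000 m / number of sleepers
Spacing = 1000 / 1730
Spacing = 0.5780 m

0.5780


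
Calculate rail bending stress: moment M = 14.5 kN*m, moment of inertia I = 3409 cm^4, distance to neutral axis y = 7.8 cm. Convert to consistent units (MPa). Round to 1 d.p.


Convert units:
M = 14.5 kN*m = 14500000 N*mm
y = 7.8 cm = 78 mm
I = 3409 cm^4 = 34090000 mm^4
sigma = 14500000 * 78 / 34090000
sigma = 33.2 MPa

33.2


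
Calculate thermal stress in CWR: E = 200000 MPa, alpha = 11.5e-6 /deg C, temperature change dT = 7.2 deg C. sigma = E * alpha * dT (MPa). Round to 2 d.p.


sigma = E * alpha * dT
sigma = 200000 * 11.5e-6 * 7.2
sigma = 2.3 * 7.2
sigma = 16.56 MPa

16.56


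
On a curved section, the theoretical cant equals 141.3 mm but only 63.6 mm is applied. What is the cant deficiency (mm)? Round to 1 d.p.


Cant deficiency = equilibrium cant - actual cant
CD = 141.3 - 63.6
CD = 77.7 mm

77.7


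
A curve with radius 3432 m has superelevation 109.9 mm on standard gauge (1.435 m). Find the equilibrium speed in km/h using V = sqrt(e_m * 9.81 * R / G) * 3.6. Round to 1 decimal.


Convert cant: e = 109.9 mm = 0.1099 m
V_ms = sqrt(0.1099 * 9.81 * 3432 / 1.435)
V_ms = sqrt(2578.469971) = 50.7786 m/s
V = 50.7786 * 3.6 = 182.8 km/h

182.8


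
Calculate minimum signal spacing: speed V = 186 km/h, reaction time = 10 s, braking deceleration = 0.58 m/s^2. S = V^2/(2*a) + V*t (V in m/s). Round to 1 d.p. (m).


V = 186 / 3.6 = 51.6667 m/s
Braking distance = 51.6667^2 / (2*0.58) = 2301.2452 m
Sighting distance = 51.6667 * 10 = 516.6667 m
S = 2301.2452 + 516.6667 = 2817.9 m

2817.9


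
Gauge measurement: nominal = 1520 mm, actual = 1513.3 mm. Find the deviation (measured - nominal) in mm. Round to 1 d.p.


Deviation = measured - nominal
Deviation = 1513.3 - 1520
Deviation = -6.7 mm

-6.7


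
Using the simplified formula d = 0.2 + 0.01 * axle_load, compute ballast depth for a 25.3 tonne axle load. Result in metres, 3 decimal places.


d = 0.2 + 0.01 * 25.3
d = 0.2 + 0.253
d = 0.453 m

0.453


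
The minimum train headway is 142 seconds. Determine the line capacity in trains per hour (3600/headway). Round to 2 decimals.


Capacity = 3600 / headway
Capacity = 3600 / 142
Capacity = 25.35 trains/hour

25.35


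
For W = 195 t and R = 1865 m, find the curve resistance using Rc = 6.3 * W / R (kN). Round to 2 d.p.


Rc = 6.3 * W / R
Rc = 6.3 * 195 / 1865
Rc = 1228.5 / 1865
Rc = 0.66 kN

0.66


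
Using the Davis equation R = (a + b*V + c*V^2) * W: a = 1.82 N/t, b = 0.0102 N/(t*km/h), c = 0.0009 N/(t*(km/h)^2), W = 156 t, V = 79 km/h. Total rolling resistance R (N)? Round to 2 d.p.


b*V = 0.0102 * 79 = 0.8058
c*V^2 = 0.0009 * 6241 = 5.6169
R_per_t = 1.82 + 0.8058 + 5.6169 = 8.2427 N/t
R_total = 8.2427 * 156 = 1285.86 N

1285.86


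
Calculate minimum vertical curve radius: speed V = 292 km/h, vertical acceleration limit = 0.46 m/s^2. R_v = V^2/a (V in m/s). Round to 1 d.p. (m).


Convert speed: V = 292 / 3.6 = 81.1111 m/s
V^2 = 6579.0123 m^2/s^2
R_v = 6579.0123 / 0.46
R_v = 14302.2 m

14302.2


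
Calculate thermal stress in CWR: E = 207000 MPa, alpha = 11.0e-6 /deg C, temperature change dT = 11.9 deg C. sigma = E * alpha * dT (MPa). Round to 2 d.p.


sigma = E * alpha * dT
sigma = 207000 * 11.0e-6 * 11.9
sigma = 2.277 * 11.9
sigma = 27.10 MPa

27.10


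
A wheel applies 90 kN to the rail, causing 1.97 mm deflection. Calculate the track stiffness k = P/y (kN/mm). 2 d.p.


Track stiffness k = P / y
k = 90 / 1.97
k = 45.69 kN/mm

45.69


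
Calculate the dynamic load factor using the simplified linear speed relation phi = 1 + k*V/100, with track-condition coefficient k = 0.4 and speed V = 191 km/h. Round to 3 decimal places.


phi = 1 + k * V / 100
phi = 1 + 0.4 * 191 / 100
phi = 1 + 0.764
phi = 1.764

1.764


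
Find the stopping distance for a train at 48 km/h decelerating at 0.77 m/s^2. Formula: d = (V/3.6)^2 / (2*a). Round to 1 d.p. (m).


Convert speed: V = 48 / 3.6 = 13.3333 m/s
V^2 = 177.7778
d = 177.7778 / (2 * 0.77)
d = 177.7778 / 1.54
d = 115.4 m

115.4


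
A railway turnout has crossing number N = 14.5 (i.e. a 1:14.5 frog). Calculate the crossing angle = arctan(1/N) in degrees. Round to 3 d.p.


1/N = 1/14.5 = 0.068966
angle = arctan(0.068966) = 0.068856 rad
angle = 0.068856 * 180/pi = 3.945 degrees

3.945


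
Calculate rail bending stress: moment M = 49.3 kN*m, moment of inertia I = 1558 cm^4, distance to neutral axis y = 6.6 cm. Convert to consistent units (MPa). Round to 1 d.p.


Convert units:
M = 49.3 kN*m = 49300000 N*mm
y = 6.6 cm = 66 mm
I = 1558 cm^4 = 15580000 mm^4
sigma = 49300000 * 66 / 15580000
sigma = 208.8 MPa

208.8


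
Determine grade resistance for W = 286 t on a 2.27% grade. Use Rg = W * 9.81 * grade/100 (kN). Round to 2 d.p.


Rg = W * 9.81 * grade / 100
Rg = 286 * 9.81 * 2.27 / 100
Rg = 2805.66 * 0.0227
Rg = 63.69 kN

63.69
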